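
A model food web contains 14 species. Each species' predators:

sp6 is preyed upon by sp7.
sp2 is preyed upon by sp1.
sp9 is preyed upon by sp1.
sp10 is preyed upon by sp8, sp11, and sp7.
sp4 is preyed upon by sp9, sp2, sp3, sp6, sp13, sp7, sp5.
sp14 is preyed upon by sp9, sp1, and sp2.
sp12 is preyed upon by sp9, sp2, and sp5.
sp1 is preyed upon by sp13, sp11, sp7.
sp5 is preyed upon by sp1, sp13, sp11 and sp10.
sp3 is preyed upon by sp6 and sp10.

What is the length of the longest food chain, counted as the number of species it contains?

4 species

One longest chain: sp12 → sp5 → sp10 → sp7.
It has 4 species and 3 links.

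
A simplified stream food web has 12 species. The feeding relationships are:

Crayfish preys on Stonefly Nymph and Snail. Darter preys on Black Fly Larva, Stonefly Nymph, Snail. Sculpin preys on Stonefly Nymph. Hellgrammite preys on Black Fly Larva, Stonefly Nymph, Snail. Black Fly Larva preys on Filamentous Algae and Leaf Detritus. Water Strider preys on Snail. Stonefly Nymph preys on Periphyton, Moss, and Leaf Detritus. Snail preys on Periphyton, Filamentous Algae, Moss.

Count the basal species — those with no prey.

Basal species (no prey listed): Leaf Detritus, Filamentous Algae, Periphyton, Moss.
Count: 4.

4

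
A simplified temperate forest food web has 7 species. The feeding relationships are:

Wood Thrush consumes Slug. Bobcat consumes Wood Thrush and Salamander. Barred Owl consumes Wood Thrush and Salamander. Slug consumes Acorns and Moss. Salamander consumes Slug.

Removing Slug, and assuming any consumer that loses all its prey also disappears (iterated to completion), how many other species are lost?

Remove Slug.
Round 1: Salamander (all prey gone), Wood Thrush (all prey gone) → extinct.
Round 2: Bobcat (all prey gone), Barred Owl (all prey gone) → extinct.
No further losses. Total secondary extinctions: 4.

4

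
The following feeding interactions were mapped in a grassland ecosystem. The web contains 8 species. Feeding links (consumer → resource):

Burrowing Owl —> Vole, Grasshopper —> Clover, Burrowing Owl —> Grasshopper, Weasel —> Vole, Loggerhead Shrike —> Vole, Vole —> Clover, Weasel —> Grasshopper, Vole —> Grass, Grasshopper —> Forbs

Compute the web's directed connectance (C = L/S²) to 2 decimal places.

The web has S = 8 species and L = 9 feeding links.
C = L / S² = 9 / 64 = 0.1406 ≈ 0.14.

C = 0.14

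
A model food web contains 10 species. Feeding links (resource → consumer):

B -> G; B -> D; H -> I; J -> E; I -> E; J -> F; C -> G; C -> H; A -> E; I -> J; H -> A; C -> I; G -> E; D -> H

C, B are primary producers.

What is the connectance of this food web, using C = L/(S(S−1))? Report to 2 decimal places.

The web has S = 10 species and L = 14 feeding links.
C = L / (S(S−1)) = 14 / 90 = 0.1556 ≈ 0.16.

C = 0.16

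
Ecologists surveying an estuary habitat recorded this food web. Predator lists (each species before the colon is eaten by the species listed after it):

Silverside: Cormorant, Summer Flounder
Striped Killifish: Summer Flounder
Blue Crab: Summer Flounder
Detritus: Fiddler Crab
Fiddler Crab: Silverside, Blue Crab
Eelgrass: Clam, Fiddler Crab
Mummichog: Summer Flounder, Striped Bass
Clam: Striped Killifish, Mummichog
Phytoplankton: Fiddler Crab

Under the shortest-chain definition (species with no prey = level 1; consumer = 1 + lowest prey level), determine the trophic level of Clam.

Eelgrass has no prey (basal) → level 1.
Clam eats Eelgrass → level 2.

Trophic level 2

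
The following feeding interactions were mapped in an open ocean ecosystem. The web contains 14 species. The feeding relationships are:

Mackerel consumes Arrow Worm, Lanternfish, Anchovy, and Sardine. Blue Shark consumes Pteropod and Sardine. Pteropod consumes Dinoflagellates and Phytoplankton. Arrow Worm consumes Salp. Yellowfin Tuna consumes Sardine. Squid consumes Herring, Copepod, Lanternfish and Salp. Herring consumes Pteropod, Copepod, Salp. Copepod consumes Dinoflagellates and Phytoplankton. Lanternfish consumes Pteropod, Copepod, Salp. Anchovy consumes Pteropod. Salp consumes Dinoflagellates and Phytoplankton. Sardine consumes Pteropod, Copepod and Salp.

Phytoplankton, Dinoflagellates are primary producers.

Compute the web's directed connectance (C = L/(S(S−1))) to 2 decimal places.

The web has S = 14 species and L = 28 feeding links.
C = L / (S(S−1)) = 28 / 182 = 0.1538 ≈ 0.15.

C = 0.15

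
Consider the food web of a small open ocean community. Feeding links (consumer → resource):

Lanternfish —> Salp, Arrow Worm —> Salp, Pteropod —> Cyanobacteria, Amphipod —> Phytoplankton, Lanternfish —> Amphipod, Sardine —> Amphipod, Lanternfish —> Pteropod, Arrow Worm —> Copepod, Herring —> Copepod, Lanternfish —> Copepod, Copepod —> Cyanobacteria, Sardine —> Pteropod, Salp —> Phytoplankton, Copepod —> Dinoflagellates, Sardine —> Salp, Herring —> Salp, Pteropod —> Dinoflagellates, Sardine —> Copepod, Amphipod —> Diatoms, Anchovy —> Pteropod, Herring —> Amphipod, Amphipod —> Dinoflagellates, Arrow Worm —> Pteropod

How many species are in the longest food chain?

3 species

One longest chain: Dinoflagellates → Copepod → Lanternfish.
It has 3 species and 2 links.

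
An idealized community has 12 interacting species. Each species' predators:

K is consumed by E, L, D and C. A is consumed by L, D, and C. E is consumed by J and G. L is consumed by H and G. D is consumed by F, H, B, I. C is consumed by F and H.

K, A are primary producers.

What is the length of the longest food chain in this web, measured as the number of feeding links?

One longest chain: K → C → H.
It has 3 species and 2 links.

2 links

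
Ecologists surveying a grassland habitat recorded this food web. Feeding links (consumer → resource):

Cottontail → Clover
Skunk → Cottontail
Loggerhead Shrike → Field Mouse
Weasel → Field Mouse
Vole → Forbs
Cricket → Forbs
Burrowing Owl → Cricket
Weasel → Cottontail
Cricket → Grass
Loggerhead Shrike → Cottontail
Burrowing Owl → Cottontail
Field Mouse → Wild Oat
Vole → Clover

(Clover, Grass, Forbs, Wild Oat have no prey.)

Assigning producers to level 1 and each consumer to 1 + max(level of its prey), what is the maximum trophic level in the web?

3

Producers (level 1): Clover, Grass, Forbs, Wild Oat.
Clover → Cottontail → Skunk gives Skunk level 3.
No species has a prey at level 3, so no species reaches level 4.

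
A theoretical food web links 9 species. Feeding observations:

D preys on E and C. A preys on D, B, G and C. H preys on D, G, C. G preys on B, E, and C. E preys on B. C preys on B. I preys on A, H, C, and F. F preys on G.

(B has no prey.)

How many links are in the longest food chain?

4 links

One longest chain: B → E → G → F → I.
It has 5 species and 4 links.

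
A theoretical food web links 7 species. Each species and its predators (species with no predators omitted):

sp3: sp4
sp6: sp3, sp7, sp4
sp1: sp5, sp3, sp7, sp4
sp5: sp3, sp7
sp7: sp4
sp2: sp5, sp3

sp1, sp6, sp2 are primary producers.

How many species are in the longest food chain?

One longest chain: sp1 → sp5 → sp3 → sp4.
It has 4 species and 3 links.

4 species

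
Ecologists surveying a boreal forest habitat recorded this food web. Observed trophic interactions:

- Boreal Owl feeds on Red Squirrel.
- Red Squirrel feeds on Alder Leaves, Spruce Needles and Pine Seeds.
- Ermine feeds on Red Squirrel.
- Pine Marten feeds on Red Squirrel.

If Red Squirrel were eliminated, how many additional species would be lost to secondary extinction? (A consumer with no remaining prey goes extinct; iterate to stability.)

3

Remove Red Squirrel.
Round 1: Pine Marten (all prey gone), Ermine (all prey gone), Boreal Owl (all prey gone) → extinct.
No further losses. Total secondary extinctions: 3.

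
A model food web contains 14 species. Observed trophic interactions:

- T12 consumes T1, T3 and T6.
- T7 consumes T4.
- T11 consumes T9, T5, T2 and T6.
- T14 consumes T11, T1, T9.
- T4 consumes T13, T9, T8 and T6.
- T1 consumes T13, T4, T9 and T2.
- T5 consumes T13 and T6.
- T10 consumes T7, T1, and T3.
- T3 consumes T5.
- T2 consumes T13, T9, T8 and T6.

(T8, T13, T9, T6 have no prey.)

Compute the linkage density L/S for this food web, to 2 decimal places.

L/S = 2.07

There are L = 29 links among S = 14 species.
L/S = 29/14 = 2.0714 ≈ 2.07.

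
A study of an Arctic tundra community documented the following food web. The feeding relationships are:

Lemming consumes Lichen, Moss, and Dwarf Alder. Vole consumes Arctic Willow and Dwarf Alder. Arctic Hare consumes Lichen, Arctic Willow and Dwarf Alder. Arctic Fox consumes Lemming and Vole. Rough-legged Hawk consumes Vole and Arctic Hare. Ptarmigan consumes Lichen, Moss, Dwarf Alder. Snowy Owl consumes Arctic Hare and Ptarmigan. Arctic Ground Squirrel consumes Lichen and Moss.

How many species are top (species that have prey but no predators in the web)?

4

Top species (has prey, but nothing eats it): Arctic Ground Squirrel, Arctic Fox, Snowy Owl, Rough-legged Hawk.
Count: 4.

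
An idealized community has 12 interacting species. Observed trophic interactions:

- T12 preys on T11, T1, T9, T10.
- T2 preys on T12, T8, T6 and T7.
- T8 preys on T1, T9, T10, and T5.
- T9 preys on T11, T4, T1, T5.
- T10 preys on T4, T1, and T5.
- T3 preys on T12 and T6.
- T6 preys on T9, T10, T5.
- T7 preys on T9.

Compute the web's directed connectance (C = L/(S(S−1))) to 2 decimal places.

C = 0.19

The web has S = 12 species and L = 25 feeding links.
C = L / (S(S−1)) = 25 / 132 = 0.1894 ≈ 0.19.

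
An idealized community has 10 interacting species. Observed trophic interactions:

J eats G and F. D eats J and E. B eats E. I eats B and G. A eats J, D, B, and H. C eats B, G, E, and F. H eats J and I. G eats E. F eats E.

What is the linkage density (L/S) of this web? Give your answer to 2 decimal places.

There are L = 19 links among S = 10 species.
L/S = 19/10 = 1.9000 ≈ 1.90.

L/S = 1.90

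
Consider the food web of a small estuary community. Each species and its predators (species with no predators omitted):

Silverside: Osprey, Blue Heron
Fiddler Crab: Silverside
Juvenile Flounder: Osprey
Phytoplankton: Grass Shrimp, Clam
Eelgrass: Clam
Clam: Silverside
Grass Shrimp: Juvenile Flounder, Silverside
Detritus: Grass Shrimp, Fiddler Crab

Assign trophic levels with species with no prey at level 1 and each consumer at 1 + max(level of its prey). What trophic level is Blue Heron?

Detritus has no prey (basal) → level 1.
Grass Shrimp eats Detritus (level 1); other prey at levels: Phytoplankton 1 → level 2.
Silverside eats Grass Shrimp (level 2); other prey at levels: Clam 2, Fiddler Crab 2 → level 3.
Blue Heron eats Silverside → level 4.

Trophic level 4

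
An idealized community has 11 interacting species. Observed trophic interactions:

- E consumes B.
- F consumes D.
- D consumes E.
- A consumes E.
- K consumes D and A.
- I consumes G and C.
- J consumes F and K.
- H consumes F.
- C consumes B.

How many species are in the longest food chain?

One longest chain: B → E → D → F → H.
It has 5 species and 4 links.

5 species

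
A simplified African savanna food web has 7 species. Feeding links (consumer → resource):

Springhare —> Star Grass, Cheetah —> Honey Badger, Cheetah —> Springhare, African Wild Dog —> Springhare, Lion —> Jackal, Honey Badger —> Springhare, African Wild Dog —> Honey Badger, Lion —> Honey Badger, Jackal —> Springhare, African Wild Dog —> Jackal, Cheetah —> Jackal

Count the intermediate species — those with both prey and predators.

3

Intermediate species (has both prey and predators): Springhare, Honey Badger, Jackal.
Count: 3.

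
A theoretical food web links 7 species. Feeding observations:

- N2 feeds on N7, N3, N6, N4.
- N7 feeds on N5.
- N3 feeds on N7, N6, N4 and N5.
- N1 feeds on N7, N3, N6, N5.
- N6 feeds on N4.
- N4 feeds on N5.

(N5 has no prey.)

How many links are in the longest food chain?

4 links

One longest chain: N5 → N4 → N6 → N3 → N2.
It has 5 species and 4 links.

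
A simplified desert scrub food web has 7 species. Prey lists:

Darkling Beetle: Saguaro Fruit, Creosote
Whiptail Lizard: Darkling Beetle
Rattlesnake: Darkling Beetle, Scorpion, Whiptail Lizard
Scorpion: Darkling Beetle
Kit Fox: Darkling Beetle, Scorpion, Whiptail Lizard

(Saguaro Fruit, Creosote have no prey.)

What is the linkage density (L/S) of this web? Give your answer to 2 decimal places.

There are L = 10 links among S = 7 species.
L/S = 10/7 = 1.4286 ≈ 1.43.

L/S = 1.43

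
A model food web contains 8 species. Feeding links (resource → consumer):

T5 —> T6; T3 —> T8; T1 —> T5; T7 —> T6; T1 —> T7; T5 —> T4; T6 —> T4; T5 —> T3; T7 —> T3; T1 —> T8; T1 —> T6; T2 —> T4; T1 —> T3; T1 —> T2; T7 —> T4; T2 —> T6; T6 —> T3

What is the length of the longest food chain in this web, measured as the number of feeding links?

One longest chain: T1 → T7 → T6 → T3 → T8.
It has 5 species and 4 links.

4 links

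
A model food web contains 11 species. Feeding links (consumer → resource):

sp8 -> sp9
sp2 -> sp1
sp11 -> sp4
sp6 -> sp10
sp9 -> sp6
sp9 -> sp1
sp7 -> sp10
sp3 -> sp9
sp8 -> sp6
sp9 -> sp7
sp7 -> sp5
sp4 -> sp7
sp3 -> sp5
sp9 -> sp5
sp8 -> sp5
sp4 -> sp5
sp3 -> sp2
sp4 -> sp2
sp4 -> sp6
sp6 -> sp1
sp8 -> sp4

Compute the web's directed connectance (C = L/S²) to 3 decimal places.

C = 0.174

The web has S = 11 species and L = 21 feeding links.
C = L / S² = 21 / 121 = 0.1736 ≈ 0.174.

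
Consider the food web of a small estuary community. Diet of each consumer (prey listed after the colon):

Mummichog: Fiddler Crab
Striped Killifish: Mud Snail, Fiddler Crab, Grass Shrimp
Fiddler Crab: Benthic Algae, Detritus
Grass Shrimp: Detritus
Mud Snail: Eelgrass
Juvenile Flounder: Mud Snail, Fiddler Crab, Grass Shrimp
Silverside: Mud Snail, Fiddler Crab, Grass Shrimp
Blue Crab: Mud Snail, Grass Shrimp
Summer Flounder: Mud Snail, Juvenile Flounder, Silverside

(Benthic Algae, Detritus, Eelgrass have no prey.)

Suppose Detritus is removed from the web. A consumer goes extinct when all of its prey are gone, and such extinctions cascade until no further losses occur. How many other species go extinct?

1

Remove Detritus.
Round 1: Grass Shrimp (all prey gone) → extinct.
No further losses. Total secondary extinctions: 1.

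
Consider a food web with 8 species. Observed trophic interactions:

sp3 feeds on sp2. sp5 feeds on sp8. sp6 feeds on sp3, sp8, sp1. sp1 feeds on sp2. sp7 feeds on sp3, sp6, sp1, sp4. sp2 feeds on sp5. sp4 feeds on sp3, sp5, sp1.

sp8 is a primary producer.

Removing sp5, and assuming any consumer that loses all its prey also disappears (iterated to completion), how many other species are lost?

Remove sp5.
Round 1: sp2 (all prey gone) → extinct.
Round 2: sp3 (all prey gone), sp1 (all prey gone) → extinct.
Round 3: sp4 (all prey gone) → extinct.
No further losses. Total secondary extinctions: 4.

4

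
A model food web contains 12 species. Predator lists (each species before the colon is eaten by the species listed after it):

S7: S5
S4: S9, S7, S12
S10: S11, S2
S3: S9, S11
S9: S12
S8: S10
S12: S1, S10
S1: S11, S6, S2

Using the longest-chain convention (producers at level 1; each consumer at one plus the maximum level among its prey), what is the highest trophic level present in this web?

5

Producers (level 1): S8, S3, S4.
S3 → S9 → S12 → S10 → S11 gives S11 level 5.
No species has a prey at level 5, so no species reaches level 6.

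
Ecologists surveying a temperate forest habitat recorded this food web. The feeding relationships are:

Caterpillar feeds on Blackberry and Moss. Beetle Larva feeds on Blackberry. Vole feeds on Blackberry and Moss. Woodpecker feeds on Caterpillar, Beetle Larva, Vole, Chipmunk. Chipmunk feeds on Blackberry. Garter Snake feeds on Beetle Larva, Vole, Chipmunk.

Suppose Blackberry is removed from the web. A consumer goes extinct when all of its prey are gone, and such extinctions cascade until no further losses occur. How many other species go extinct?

2

Remove Blackberry.
Round 1: Chipmunk (all prey gone), Beetle Larva (all prey gone) → extinct.
No further losses. Total secondary extinctions: 2.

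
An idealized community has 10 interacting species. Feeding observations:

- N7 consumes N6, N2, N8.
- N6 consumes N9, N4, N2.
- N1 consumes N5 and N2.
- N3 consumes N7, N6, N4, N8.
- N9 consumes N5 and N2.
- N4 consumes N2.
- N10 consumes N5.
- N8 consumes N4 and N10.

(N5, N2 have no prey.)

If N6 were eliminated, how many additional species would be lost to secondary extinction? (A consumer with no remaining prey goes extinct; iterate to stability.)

Remove N6.
Every predator of it retains at least one other prey: N7 still has N2, N8; N3 still has N4, N8, N7.
No consumer loses all prey, so no secondary extinctions occur.

0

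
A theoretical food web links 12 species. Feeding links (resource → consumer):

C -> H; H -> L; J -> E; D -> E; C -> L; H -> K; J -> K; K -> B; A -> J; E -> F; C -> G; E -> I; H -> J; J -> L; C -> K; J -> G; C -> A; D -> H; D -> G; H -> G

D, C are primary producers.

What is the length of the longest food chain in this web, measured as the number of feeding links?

One longest chain: D → H → J → K → B.
It has 5 species and 4 links.

4 links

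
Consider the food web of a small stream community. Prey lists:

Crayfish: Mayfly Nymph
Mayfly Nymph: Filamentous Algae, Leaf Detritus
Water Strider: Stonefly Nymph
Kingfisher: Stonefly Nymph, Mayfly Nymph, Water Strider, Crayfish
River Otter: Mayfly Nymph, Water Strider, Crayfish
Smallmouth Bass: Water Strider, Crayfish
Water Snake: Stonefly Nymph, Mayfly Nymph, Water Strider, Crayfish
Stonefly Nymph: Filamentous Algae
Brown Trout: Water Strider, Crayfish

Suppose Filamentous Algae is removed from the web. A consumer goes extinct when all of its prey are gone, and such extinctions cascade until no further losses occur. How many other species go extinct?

Remove Filamentous Algae.
Round 1: Stonefly Nymph (all prey gone) → extinct.
Round 2: Water Strider (all prey gone) → extinct.
No further losses. Total secondary extinctions: 2.

2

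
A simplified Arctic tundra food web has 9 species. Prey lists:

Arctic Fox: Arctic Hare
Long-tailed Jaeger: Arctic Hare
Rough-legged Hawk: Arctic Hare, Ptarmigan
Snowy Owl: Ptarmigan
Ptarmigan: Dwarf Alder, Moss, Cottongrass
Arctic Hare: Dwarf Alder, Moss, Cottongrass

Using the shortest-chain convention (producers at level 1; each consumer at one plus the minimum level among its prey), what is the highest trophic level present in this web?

3

Producers (level 1): Dwarf Alder, Moss, Cottongrass.
Following each consumer down to its lowest-level prey: Dwarf Alder → Arctic Hare → Long-tailed Jaeger (levels 1 through 3).
All prey of Long-tailed Jaeger (Arctic Hare 2) are at level 2 or above, so Long-tailed Jaeger is at level 1 + 2 = 3.
Every consumer has at least one prey at level 2 or below, so none exceeds level 3.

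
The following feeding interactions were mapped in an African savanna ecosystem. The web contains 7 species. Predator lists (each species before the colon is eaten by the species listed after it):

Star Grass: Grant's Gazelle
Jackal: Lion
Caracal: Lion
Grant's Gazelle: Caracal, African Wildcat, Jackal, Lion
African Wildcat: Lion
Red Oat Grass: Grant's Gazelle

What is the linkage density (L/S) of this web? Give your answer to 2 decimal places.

L/S = 1.29

There are L = 9 links among S = 7 species.
L/S = 9/7 = 1.2857 ≈ 1.29.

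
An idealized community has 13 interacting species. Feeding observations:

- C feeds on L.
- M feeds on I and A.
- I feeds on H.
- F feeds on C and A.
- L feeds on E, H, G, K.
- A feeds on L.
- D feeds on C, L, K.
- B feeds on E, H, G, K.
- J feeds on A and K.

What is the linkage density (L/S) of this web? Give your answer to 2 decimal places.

There are L = 20 links among S = 13 species.
L/S = 20/13 = 1.5385 ≈ 1.54.

L/S = 1.54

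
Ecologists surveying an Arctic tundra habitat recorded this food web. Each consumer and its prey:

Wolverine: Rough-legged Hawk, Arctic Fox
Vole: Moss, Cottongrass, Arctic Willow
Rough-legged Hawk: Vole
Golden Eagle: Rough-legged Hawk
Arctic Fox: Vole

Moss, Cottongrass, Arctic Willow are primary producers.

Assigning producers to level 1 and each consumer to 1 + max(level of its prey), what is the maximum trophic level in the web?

4

Producers (level 1): Moss, Cottongrass, Arctic Willow.
Moss → Vole → Rough-legged Hawk → Wolverine gives Wolverine level 4.
No species has a prey at level 4, so no species reaches level 5.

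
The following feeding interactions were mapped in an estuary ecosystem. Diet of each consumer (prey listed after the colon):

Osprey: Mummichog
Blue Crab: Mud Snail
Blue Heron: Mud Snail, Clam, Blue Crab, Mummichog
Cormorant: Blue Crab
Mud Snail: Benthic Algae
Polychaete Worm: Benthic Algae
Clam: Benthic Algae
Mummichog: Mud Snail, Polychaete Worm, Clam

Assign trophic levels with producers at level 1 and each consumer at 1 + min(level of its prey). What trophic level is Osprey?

Trophic level 4

Benthic Algae is a producer → level 1.
Mud Snail eats Benthic Algae → level 2.
Mummichog eats Mud Snail → level 3.
Osprey eats Mummichog → level 4.
No prey of Osprey is below level 3, so 4 is the minimum.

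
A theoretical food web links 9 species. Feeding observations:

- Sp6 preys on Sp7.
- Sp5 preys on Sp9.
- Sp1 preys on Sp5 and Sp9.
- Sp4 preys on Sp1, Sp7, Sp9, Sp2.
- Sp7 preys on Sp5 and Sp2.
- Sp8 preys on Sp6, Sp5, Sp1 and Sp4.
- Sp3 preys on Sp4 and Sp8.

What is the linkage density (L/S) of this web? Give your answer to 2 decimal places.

There are L = 16 links among S = 9 species.
L/S = 16/9 = 1.7778 ≈ 1.78.

L/S = 1.78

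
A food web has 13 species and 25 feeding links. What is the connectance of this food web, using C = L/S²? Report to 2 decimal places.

The web has S = 13 species and L = 25 feeding links.
C = L / S² = 25 / 169 = 0.1479 ≈ 0.15.

C = 0.15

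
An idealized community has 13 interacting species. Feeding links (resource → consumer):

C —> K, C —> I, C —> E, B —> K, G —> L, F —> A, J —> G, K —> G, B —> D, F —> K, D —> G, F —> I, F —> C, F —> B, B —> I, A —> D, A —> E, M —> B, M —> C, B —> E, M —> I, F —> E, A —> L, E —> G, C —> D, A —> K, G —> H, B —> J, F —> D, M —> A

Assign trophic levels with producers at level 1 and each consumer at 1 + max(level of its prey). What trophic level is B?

Trophic level 2

F is a producer → level 1.
B eats F (level 1); other prey at levels: M 1 → level 2.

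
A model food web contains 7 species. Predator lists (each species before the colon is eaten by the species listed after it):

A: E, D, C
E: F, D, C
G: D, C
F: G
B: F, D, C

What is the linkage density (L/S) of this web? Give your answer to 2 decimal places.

L/S = 1.71

There are L = 12 links among S = 7 species.
L/S = 12/7 = 1.7143 ≈ 1.71.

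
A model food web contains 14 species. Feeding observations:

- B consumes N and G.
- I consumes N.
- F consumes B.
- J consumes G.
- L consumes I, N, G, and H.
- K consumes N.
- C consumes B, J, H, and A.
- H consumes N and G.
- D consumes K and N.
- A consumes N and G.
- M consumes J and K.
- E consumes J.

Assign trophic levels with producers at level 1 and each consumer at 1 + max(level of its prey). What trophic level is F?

N is a producer → level 1.
B eats N (level 1); other prey at levels: G 1 → level 2.
F eats B → level 3.

Trophic level 3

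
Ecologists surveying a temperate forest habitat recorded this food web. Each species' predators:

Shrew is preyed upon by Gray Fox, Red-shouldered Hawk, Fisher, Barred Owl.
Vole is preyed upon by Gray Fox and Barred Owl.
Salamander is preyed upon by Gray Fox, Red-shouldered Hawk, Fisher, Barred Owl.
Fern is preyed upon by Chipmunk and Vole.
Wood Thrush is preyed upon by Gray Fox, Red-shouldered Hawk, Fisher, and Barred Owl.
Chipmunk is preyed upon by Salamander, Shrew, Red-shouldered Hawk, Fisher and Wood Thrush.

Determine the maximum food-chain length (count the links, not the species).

3 links

One longest chain: Fern → Chipmunk → Wood Thrush → Barred Owl.
It has 4 species and 3 links.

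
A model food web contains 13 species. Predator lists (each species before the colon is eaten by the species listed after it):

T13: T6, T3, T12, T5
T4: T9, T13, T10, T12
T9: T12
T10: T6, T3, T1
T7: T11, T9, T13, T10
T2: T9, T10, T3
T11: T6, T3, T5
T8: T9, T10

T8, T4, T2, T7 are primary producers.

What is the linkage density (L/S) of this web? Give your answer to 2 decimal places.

There are L = 24 links among S = 13 species.
L/S = 24/13 = 1.8462 ≈ 1.85.

L/S = 1.85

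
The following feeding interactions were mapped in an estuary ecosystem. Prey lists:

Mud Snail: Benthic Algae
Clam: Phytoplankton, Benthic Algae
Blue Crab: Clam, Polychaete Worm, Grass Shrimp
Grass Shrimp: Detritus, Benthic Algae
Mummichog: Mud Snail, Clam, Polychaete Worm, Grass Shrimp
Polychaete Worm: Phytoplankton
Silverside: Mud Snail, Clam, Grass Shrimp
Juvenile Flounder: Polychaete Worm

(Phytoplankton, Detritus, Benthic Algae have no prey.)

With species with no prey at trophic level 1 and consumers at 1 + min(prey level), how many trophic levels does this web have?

Basal resources (level 1): Phytoplankton, Detritus, Benthic Algae.
Following each consumer down to its lowest-level prey: Benthic Algae → Mud Snail → Silverside (levels 1 through 3).
All prey of Silverside (Mud Snail 2, Clam 2, Grass Shrimp 2) are at level 2 or above, so Silverside is at level 1 + 2 = 3.
Every consumer has at least one prey at level 2 or below, so none exceeds level 3.

3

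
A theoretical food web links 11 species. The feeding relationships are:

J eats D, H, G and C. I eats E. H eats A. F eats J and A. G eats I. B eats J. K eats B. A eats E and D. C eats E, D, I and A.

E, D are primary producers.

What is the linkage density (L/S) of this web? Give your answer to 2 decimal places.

L/S = 1.55

There are L = 17 links among S = 11 species.
L/S = 17/11 = 1.5455 ≈ 1.55.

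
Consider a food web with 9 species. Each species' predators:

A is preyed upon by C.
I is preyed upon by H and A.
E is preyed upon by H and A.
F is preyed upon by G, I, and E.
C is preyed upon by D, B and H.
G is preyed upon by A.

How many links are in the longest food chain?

One longest chain: F → E → A → C → D.
It has 5 species and 4 links.

4 links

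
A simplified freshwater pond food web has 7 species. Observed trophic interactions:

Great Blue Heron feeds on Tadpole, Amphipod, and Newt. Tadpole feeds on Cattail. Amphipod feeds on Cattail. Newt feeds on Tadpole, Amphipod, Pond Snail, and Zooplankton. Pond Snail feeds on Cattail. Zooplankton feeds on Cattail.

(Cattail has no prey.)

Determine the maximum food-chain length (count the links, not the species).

One longest chain: Cattail → Zooplankton → Newt → Great Blue Heron.
It has 4 species and 3 links.

3 links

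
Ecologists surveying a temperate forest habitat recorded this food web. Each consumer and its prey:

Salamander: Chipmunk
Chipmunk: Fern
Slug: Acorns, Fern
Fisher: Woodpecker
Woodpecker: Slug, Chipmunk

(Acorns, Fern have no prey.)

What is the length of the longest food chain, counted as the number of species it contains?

One longest chain: Acorns → Slug → Woodpecker → Fisher.
It has 4 species and 3 links.

4 species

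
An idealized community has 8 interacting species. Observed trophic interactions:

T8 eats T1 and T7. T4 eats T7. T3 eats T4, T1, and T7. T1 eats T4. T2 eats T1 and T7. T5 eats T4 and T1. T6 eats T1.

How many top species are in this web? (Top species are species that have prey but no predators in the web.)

5

Top species (has prey, but nothing eats it): T5, T6, T2, T3, T8.
Count: 5.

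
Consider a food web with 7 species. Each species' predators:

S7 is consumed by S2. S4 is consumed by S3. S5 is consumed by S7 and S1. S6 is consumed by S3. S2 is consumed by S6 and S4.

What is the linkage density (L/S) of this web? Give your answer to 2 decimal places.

L/S = 1.00

There are L = 7 links among S = 7 species.
L/S = 7/7 = 1.0000 ≈ 1.00.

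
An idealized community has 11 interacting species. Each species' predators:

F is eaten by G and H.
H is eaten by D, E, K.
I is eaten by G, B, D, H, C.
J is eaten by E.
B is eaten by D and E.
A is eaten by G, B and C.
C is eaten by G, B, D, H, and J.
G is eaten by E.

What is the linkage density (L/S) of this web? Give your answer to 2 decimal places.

There are L = 22 links among S = 11 species.
L/S = 22/11 = 2.0000 ≈ 2.00.

L/S = 2.00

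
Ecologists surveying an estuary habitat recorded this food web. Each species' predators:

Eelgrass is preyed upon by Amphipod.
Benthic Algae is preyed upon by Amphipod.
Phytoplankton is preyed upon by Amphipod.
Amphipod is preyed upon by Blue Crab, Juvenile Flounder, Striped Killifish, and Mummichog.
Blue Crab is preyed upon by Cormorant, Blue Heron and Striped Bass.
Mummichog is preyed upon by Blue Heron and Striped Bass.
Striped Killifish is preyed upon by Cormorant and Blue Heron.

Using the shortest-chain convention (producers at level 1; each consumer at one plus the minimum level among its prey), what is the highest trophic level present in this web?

Producers (level 1): Benthic Algae, Phytoplankton, Eelgrass.
Following each consumer down to its lowest-level prey: Benthic Algae → Amphipod → Mummichog → Striped Bass (levels 1 through 4).
All prey of Striped Bass (Mummichog 3, Blue Crab 3) are at level 3 or above, so Striped Bass is at level 1 + 3 = 4.
Every consumer has at least one prey at level 3 or below, so none exceeds level 4.

4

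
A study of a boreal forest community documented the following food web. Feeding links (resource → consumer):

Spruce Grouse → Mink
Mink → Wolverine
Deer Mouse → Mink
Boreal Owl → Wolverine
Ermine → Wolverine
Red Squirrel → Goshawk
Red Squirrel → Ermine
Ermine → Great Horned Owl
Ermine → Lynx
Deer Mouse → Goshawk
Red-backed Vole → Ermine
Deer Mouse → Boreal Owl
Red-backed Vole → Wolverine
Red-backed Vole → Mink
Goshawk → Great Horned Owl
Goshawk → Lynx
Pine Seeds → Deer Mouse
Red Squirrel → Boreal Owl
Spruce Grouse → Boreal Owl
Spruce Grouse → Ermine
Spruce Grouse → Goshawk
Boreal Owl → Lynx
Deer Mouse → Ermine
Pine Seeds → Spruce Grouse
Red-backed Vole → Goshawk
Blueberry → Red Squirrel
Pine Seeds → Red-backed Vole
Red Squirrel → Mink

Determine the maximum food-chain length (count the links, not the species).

3 links

One longest chain: Pine Seeds → Spruce Grouse → Goshawk → Great Horned Owl.
It has 4 species and 3 links.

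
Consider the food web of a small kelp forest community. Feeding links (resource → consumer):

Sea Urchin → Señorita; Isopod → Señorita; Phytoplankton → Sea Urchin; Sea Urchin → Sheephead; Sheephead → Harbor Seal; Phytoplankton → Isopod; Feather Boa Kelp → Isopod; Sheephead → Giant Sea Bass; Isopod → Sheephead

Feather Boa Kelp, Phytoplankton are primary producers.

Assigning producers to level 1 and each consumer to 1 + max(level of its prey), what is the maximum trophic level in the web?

4

Producers (level 1): Feather Boa Kelp, Phytoplankton.
Phytoplankton → Sea Urchin → Sheephead → Harbor Seal gives Harbor Seal level 4.
No species has a prey at level 4, so no species reaches level 5.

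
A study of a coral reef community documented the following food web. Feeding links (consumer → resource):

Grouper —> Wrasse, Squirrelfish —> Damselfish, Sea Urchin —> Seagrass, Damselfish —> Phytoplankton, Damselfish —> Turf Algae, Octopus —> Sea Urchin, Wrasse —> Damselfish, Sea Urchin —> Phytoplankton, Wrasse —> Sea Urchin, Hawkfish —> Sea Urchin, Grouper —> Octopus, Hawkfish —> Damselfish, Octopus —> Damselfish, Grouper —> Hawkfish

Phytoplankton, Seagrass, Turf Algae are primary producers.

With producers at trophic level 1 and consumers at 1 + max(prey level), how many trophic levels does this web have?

Producers (level 1): Phytoplankton, Seagrass, Turf Algae.
Phytoplankton → Damselfish → Octopus → Grouper gives Grouper level 4.
No species has a prey at level 4, so no species reaches level 5.

4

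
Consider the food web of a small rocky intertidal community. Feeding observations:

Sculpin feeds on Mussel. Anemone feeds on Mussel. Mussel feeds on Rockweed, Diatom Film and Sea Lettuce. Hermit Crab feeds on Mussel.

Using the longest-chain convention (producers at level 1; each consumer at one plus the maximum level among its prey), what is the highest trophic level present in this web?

3

Producers (level 1): Diatom Film, Rockweed, Sea Lettuce.
Diatom Film → Mussel → Anemone gives Anemone level 3.
No species has a prey at level 3, so no species reaches level 4.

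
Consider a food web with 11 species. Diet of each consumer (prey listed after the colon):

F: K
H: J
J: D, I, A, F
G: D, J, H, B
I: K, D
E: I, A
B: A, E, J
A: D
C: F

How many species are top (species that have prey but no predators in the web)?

2

Top species (has prey, but nothing eats it): C, G.
Count: 2.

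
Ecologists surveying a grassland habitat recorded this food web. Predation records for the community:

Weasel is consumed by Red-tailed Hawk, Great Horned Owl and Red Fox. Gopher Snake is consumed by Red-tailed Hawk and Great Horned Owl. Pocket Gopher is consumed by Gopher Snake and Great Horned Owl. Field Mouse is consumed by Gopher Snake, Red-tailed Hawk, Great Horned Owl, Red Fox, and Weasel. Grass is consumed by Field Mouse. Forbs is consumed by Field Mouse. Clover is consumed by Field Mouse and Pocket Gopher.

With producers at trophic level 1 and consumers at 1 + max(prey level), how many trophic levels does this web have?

Producers (level 1): Clover, Grass, Forbs.
Clover → Field Mouse → Weasel → Red Fox gives Red Fox level 4.
No species has a prey at level 4, so no species reaches level 5.

4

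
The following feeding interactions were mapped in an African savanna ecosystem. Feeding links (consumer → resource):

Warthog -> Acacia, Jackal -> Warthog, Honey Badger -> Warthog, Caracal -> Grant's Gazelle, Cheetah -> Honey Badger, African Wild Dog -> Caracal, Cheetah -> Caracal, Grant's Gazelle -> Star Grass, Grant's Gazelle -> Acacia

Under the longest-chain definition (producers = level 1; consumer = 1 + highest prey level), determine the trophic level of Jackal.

Acacia is a producer → level 1.
Warthog eats Acacia → level 2.
Jackal eats Warthog → level 3.

Trophic level 3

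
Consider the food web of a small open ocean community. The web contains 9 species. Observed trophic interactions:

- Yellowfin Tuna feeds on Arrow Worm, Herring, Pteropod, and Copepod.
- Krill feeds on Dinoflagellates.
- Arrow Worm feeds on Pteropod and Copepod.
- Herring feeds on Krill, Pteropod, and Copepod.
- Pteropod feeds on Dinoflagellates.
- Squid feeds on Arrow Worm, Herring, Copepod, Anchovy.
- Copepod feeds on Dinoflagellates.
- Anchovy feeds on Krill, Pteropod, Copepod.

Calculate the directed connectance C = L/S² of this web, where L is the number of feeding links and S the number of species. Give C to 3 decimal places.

C = 0.235

The web has S = 9 species and L = 19 feeding links.
C = L / S² = 19 / 81 = 0.2346 ≈ 0.235.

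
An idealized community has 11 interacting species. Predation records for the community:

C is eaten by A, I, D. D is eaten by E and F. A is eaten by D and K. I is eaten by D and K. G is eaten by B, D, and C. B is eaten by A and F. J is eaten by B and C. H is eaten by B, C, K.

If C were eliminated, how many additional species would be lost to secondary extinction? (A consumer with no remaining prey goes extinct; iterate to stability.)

Remove C.
Round 1: I (all prey gone) → extinct.
No further losses. Total secondary extinctions: 1.

1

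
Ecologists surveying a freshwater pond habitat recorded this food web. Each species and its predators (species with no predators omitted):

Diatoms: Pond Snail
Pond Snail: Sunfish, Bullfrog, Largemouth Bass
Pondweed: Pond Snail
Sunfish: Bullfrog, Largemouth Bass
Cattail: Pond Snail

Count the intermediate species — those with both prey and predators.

2

Intermediate species (has both prey and predators): Pond Snail, Sunfish.
Count: 2.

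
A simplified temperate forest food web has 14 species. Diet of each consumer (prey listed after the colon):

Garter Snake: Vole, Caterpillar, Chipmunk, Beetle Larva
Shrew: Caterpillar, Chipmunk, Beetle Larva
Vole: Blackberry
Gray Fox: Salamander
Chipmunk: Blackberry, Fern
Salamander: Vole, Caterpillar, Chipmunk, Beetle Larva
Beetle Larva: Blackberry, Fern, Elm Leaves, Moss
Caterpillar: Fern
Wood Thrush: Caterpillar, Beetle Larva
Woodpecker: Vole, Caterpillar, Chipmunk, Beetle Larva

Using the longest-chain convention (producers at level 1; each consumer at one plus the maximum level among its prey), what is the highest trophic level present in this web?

Producers (level 1): Blackberry, Fern, Elm Leaves, Moss.
Blackberry → Vole → Salamander → Gray Fox gives Gray Fox level 4.
No species has a prey at level 4, so no species reaches level 5.

4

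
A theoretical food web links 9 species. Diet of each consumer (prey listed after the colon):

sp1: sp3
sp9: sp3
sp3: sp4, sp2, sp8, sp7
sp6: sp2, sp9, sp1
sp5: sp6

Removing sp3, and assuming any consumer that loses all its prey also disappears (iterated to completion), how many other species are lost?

Remove sp3.
Round 1: sp9 (all prey gone), sp1 (all prey gone) → extinct.
No further losses. Total secondary extinctions: 2.

2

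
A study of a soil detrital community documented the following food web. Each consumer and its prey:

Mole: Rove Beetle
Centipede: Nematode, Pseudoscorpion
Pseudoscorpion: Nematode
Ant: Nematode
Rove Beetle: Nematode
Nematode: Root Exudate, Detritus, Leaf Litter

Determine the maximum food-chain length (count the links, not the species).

3 links

One longest chain: Root Exudate → Nematode → Rove Beetle → Mole.
It has 4 species and 3 links.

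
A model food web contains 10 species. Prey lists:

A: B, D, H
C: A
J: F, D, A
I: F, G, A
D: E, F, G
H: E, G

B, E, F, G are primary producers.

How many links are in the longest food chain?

3 links

One longest chain: E → D → A → I.
It has 4 species and 3 links.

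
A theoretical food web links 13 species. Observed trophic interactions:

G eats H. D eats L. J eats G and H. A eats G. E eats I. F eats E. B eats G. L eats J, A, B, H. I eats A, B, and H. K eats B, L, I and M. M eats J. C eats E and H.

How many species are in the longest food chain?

One longest chain: H → G → B → I → E → F.
It has 6 species and 5 links.

6 species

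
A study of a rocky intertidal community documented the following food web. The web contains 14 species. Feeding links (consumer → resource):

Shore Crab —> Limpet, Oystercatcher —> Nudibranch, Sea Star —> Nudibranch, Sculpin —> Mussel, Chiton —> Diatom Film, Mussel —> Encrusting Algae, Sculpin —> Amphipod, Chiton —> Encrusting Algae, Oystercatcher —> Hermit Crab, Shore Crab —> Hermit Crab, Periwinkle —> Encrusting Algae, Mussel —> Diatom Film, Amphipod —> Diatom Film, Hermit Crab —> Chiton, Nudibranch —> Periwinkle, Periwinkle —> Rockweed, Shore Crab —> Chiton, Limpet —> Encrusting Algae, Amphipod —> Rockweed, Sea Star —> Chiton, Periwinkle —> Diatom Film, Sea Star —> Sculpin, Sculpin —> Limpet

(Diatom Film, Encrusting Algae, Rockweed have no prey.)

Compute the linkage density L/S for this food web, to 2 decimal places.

L/S = 1.64

There are L = 23 links among S = 14 species.
L/S = 23/14 = 1.6429 ≈ 1.64.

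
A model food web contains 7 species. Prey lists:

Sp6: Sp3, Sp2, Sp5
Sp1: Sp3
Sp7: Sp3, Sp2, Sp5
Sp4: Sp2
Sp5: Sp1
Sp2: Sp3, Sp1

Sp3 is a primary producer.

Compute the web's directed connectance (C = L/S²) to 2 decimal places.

The web has S = 7 species and L = 11 feeding links.
C = L / S² = 11 / 49 = 0.2245 ≈ 0.22.

C = 0.22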